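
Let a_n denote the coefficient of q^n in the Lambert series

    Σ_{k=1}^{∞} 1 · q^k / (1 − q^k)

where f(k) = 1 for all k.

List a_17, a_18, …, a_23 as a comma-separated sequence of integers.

2, 6, 2, 6, 4, 4, 2

[q^17] f(1)=1,f(17)=1 ⇒ 2
d|18:{1,2,3,6,9,18}  Σf=1+1+1+1+1+1=6
[q^19] f(1)=1,f(19)=1 ⇒ 2
q^20  k|20↦f(k): 20:1 10:1 5:1 4:1 2:1 1:1  a_20=6
q^21  k|21↦f(k): 21:1 7:1 3:1 1:1  a_21=4
q^22  k|22↦f(k): 22:1 11:1 2:1 1:1  a_22=4
d|23:{23,1}  Σf=1+1=2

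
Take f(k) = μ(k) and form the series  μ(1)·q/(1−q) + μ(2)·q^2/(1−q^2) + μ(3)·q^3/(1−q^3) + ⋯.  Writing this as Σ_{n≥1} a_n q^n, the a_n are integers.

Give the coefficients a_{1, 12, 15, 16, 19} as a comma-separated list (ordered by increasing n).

d|1:{1}  Σμ=1=1
[q^12] μ(1)=1,μ(2)=-1,μ(3)=-1,μ(4)=0,μ(6)=1,μ(12)=0 ⇒ 0
d|15:{1,3,5,15}  Σμ=1+(-1)+(-1)+1=0
[q^16] μ(16)=0,μ(8)=0,μ(4)=0,μ(2)=-1,μ(1)=1 ⇒ 0
q^19  k|19↦μ(k): 19:-1 1:1  a_19=0

1, 0, 0, 0, 0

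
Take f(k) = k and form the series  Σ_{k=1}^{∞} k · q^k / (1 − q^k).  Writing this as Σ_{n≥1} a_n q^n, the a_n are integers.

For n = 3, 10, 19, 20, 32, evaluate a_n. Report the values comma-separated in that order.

4, 18, 20, 42, 63

q^3  k|3↦f(k): 3:3 1:1  a_3=4
d|10:{1,2,5,10}  Σf=1+2+5+10=18
d|19:{19,1}  Σf=19+1=20
[q^20] f(20)=20,f(10)=10,f(5)=5,f(4)=4,f(2)=2,f(1)=1 ⇒ 42
d|32:{1,2,4,8,16,32}  Σf=1+2+4+8+16+32=63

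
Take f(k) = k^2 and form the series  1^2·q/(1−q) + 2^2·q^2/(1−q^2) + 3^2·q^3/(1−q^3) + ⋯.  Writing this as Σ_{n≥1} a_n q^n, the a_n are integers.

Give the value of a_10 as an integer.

a_10 = 130

q^10  k|10↦f(k): 1:1 2:4 5:25 10:100  a_10=130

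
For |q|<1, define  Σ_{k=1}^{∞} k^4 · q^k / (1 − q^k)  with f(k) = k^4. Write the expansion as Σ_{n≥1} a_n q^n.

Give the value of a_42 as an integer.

a_42 = 3348388

d|42:{1,2,3,6,7,14,21,42}  Σf=1+16+81+1296+2401+38416+194481+3111696=3348388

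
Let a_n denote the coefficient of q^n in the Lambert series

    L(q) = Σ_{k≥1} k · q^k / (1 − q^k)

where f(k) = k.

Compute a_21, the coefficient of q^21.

a_21 = 32

[q^21] f(21)=21,f(7)=7,f(3)=3,f(1)=1 ⇒ 32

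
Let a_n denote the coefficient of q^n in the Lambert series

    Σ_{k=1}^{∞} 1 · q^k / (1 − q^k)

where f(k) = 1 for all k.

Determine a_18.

a_18 = 6

[q^18] f(18)=1,f(9)=1,f(6)=1,f(3)=1,f(2)=1,f(1)=1 ⇒ 6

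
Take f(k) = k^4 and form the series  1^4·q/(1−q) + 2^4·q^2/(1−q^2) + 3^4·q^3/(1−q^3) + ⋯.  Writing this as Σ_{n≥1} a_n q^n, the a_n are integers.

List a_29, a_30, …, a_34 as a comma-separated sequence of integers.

d|29:{29,1}  Σf=707281+1=707282
q^30  k|30↦f(k): 30:810000 15:50625 10:10000 6:1296 5:625 3:81 2:16 1:1  a_30=872644
d|31:{31,1}  Σf=923521+1=923522
n=32: 1·32 2·16 4·8 8·4 16·2 32·1  f→[1+16+256+4096+65536+1048576]=1118481
q^33  k|33↦f(k): 33:1185921 11:14641 3:81 1:1  a_33=1200644
q^34  k|34↦f(k): 1:1 2:16 17:83521 34:1336336  a_34=1419874

707282, 872644, 923522, 1118481, 1200644, 1419874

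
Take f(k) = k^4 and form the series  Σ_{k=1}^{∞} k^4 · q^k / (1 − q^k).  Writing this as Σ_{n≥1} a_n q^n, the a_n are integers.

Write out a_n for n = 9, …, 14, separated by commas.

6643, 10642, 14642, 22386, 28562, 40834

q^9  k|9↦f(k): 1:1 3:81 9:6561  a_9=6643
d|10:{10,5,2,1}  Σf=10000+625+16+1=10642
q^11  k|11↦f(k): 11:14641 1:1  a_11=14642
d|12:{1,2,3,4,6,12}  Σf=1+16+81+256+1296+20736=22386
d|13:{13,1}  Σf=28561+1=28562
q^14  k|14↦f(k): 14:38416 7:2401 2:16 1:1  a_14=40834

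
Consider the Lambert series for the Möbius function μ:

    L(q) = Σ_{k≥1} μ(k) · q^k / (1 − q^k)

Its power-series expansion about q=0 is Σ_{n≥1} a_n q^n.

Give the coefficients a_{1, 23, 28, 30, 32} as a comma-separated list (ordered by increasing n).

1, 0, 0, 0, 0

n=1: 1·1  μ→[1]=1
d|23:{23,1}  Σμ=(-1)+1=0
q^28  k|28↦μ(k): 1:1 2:-1 4:0 7:-1 14:1 28:0  a_28=0
[q^30] μ(1)=1,μ(2)=-1,μ(3)=-1,μ(5)=-1,μ(6)=1,μ(10)=1,μ(15)=1,μ(30)=-1 ⇒ 0
q^32  k|32↦μ(k): 32:0 16:0 8:0 4:0 2:-1 1:1  a_32=0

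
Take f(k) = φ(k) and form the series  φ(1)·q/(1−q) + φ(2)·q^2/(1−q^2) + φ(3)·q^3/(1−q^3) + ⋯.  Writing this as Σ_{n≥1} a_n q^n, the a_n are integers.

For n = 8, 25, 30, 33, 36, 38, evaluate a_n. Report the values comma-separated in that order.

q^8  k|8↦φ(k): 8:4 4:2 2:1 1:1  a_8=8
d|25:{1,5,25}  Σφ=1+4+20=25
d|30:{1,2,3,5,6,10,15,30}  Σφ=1+1+2+4+2+4+8+8=30
d|33:{1,3,11,33}  Σφ=1+2+10+20=33
n=36: 1·36 2·18 3·12 4·9 6·6 9·4 12·3 18·2 36·1  φ→[1+1+2+2+2+6+4+6+12]=36
n=38: 38·1 19·2 2·19 1·38  φ→[18+18+1+1]=38

8, 25, 30, 33, 36, 38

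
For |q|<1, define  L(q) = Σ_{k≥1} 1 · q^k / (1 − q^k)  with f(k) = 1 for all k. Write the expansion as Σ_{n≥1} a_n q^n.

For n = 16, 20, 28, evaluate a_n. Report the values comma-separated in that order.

[q^16] f(1)=1,f(2)=1,f(4)=1,f(8)=1,f(16)=1 ⇒ 5
d|20:{20,10,5,4,2,1}  Σf=1+1+1+1+1+1=6
[q^28] f(28)=1,f(14)=1,f(7)=1,f(4)=1,f(2)=1,f(1)=1 ⇒ 6

5, 6, 6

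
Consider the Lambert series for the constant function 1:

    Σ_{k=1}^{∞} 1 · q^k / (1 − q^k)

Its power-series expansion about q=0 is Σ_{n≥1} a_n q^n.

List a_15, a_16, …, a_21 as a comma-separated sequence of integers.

q^15  k|15↦f(k): 1:1 3:1 5:1 15:1  a_15=4
d|16:{16,8,4,2,1}  Σf=1+1+1+1+1=5
[q^17] f(17)=1,f(1)=1 ⇒ 2
q^18  k|18↦f(k): 1:1 2:1 3:1 6:1 9:1 18:1  a_18=6
q^19  k|19↦f(k): 19:1 1:1  a_19=2
[q^20] f(1)=1,f(2)=1,f(4)=1,f(5)=1,f(10)=1,f(20)=1 ⇒ 6
[q^21] f(1)=1,f(3)=1,f(7)=1,f(21)=1 ⇒ 4

4, 5, 2, 6, 2, 6, 4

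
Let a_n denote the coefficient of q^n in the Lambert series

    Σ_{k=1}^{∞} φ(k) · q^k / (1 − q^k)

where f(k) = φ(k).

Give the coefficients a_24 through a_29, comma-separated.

d|24:{24,12,8,6,4,3,2,1}  Σφ=8+4+4+2+2+2+1+1=24
q^25  k|25↦φ(k): 25:20 5:4 1:1  a_25=25
d|26:{1,2,13,26}  Σφ=1+1+12+12=26
n=27: 1·27 3·9 9·3 27·1  φ→[1+2+6+18]=27
d|28:{1,2,4,7,14,28}  Σφ=1+1+2+6+6+12=28
[q^29] φ(29)=28,φ(1)=1 ⇒ 29

24, 25, 26, 27, 28, 29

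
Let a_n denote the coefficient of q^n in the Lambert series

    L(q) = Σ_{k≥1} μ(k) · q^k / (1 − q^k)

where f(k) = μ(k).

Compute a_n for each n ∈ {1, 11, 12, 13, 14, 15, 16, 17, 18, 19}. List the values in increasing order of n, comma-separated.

n=1: 1·1  μ→[1]=1
q^11  k|11↦μ(k): 1:1 11:-1  a_11=0
n=12: 1·12 2·6 3·4 4·3 6·2 12·1  μ→[1+(-1)+(-1)+0+1+0]=0
d|13:{13,1}  Σμ=(-1)+1=0
d|14:{1,2,7,14}  Σμ=1+(-1)+(-1)+1=0
n=15: 15·1 5·3 3·5 1·15  μ→[1+(-1)+(-1)+1]=0
q^16  k|16↦μ(k): 1:1 2:-1 4:0 8:0 16:0  a_16=0
[q^17] μ(1)=1,μ(17)=-1 ⇒ 0
[q^18] μ(18)=0,μ(9)=0,μ(6)=1,μ(3)=-1,μ(2)=-1,μ(1)=1 ⇒ 0
n=19: 19·1 1·19  μ→[(-1)+1]=0

1, 0, 0, 0, 0, 0, 0, 0, 0, 0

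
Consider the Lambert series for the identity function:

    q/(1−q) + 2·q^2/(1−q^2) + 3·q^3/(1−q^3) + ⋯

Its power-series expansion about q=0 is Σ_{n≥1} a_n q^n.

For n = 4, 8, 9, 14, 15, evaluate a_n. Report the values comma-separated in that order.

n=4: 1·4 2·2 4·1  f→[1+2+4]=7
q^8  k|8↦f(k): 8:8 4:4 2:2 1:1  a_8=15
d|9:{1,3,9}  Σf=1+3+9=13
q^14  k|14↦f(k): 14:14 7:7 2:2 1:1  a_14=24
q^15  k|15↦f(k): 1:1 3:3 5:5 15:15  a_15=24

7, 15, 13, 24, 24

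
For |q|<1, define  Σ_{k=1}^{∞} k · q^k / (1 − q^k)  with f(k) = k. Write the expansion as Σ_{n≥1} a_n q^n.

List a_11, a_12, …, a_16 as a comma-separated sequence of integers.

12, 28, 14, 24, 24, 31

[q^11] f(1)=1,f(11)=11 ⇒ 12
n=12: 12·1 6·2 4·3 3·4 2·6 1·12  f→[12+6+4+3+2+1]=28
[q^13] f(1)=1,f(13)=13 ⇒ 14
q^14  k|14↦f(k): 14:14 7:7 2:2 1:1  a_14=24
d|15:{1,3,5,15}  Σf=1+3+5+15=24
n=16: 16·1 8·2 4·4 2·8 1·16  f→[16+8+4+2+1]=31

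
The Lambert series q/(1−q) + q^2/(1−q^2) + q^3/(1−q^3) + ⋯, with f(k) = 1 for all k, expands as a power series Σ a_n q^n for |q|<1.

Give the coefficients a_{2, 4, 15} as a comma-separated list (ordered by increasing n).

2, 3, 4

q^2  k|2↦f(k): 2:1 1:1  a_2=2
d|4:{1,2,4}  Σf=1+1+1=3
n=15: 15·1 5·3 3·5 1·15  f→[1+1+1+1]=4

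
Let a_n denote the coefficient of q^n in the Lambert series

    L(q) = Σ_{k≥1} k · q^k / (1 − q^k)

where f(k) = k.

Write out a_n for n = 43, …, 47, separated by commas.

d|43:{43,1}  Σf=43+1=44
q^44  k|44↦f(k): 1:1 2:2 4:4 11:11 22:22 44:44  a_44=84
[q^45] f(1)=1,f(3)=3,f(5)=5,f(9)=9,f(15)=15,f(45)=45 ⇒ 78
q^46  k|46↦f(k): 46:46 23:23 2:2 1:1  a_46=72
[q^47] f(1)=1,f(47)=47 ⇒ 48

44, 84, 78, 72, 48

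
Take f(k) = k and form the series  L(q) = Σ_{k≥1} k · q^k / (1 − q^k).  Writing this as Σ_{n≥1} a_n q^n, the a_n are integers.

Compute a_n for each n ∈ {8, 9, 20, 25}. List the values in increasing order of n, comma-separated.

n=8: 8·1 4·2 2·4 1·8  f→[8+4+2+1]=15
[q^9] f(9)=9,f(3)=3,f(1)=1 ⇒ 13
q^20  k|20↦f(k): 1:1 2:2 4:4 5:5 10:10 20:20  a_20=42
[q^25] f(1)=1,f(5)=5,f(25)=25 ⇒ 31

15, 13, 42, 31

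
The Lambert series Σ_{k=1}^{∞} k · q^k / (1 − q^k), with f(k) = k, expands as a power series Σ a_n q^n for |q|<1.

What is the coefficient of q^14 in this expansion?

a_14 = 24

[q^14] f(14)=14,f(7)=7,f(2)=2,f(1)=1 ⇒ 24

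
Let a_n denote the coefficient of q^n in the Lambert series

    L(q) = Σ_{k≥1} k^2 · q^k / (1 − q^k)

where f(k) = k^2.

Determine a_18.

n=18: 18·1 9·2 6·3 3·6 2·9 1·18  f→[324+81+36+9+4+1]=455

a_18 = 455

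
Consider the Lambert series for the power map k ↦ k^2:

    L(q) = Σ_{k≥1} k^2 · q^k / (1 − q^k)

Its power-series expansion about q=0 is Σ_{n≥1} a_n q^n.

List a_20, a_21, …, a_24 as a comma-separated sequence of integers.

q^20  k|20↦f(k): 20:400 10:100 5:25 4:16 2:4 1:1  a_20=546
n=21: 21·1 7·3 3·7 1·21  f→[441+49+9+1]=500
[q^22] f(1)=1,f(2)=4,f(11)=121,f(22)=484 ⇒ 610
n=23: 23·1 1·23  f→[529+1]=530
q^24  k|24↦f(k): 24:576 12:144 8:64 6:36 4:16 3:9 2:4 1:1  a_24=850

546, 500, 610, 530, 850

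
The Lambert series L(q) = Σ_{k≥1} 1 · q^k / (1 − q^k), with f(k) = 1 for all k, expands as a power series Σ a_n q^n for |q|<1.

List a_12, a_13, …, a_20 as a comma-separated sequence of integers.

d|12:{12,6,4,3,2,1}  Σf=1+1+1+1+1+1=6
q^13  k|13↦f(k): 1:1 13:1  a_13=2
[q^14] f(14)=1,f(7)=1,f(2)=1,f(1)=1 ⇒ 4
[q^15] f(15)=1,f(5)=1,f(3)=1,f(1)=1 ⇒ 4
n=16: 1·16 2·8 4·4 8·2 16·1  f→[1+1+1+1+1]=5
d|17:{17,1}  Σf=1+1=2
d|18:{18,9,6,3,2,1}  Σf=1+1+1+1+1+1=6
d|19:{19,1}  Σf=1+1=2
[q^20] f(1)=1,f(2)=1,f(4)=1,f(5)=1,f(10)=1,f(20)=1 ⇒ 6

6, 2, 4, 4, 5, 2, 6, 2, 6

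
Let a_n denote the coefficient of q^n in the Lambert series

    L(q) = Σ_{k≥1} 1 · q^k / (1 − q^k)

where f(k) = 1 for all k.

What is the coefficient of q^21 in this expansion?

a_21 = 4

n=21: 21·1 7·3 3·7 1·21  f→[1+1+1+1]=4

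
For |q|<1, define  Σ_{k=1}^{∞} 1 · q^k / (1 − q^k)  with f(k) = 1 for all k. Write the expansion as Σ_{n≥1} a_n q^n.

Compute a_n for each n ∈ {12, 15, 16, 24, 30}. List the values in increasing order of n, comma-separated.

6, 4, 5, 8, 8

q^12  k|12↦f(k): 1:1 2:1 3:1 4:1 6:1 12:1  a_12=6
[q^15] f(1)=1,f(3)=1,f(5)=1,f(15)=1 ⇒ 4
[q^16] f(16)=1,f(8)=1,f(4)=1,f(2)=1,f(1)=1 ⇒ 5
d|24:{24,12,8,6,4,3,2,1}  Σf=1+1+1+1+1+1+1+1=8
d|30:{1,2,3,5,6,10,15,30}  Σf=1+1+1+1+1+1+1+1=8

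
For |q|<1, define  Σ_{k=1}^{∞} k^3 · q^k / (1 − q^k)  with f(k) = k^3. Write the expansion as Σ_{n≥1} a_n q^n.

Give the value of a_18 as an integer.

a_18 = 6813

q^18  k|18↦f(k): 18:5832 9:729 6:216 3:27 2:8 1:1  a_18=6813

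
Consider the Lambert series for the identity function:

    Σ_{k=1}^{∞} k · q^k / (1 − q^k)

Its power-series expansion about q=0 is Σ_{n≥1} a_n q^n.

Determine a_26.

q^26  k|26↦f(k): 1:1 2:2 13:13 26:26  a_26=42

a_26 = 42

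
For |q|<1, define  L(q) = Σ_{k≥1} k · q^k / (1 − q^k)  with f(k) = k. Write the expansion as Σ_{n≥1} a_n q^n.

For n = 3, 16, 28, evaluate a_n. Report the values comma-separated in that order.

4, 31, 56

q^3  k|3↦f(k): 1:1 3:3  a_3=4
q^16  k|16↦f(k): 16:16 8:8 4:4 2:2 1:1  a_16=31
d|28:{1,2,4,7,14,28}  Σf=1+2+4+7+14+28=56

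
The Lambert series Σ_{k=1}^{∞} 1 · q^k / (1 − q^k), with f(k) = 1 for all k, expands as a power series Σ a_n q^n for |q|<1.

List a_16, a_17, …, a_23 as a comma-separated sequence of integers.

q^16  k|16↦f(k): 16:1 8:1 4:1 2:1 1:1  a_16=5
[q^17] f(17)=1,f(1)=1 ⇒ 2
q^18  k|18↦f(k): 18:1 9:1 6:1 3:1 2:1 1:1  a_18=6
d|19:{19,1}  Σf=1+1=2
d|20:{20,10,5,4,2,1}  Σf=1+1+1+1+1+1=6
[q^21] f(21)=1,f(7)=1,f(3)=1,f(1)=1 ⇒ 4
n=22: 1·22 2·11 11·2 22·1  f→[1+1+1+1]=4
q^23  k|23↦f(k): 23:1 1:1  a_23=2

5, 2, 6, 2, 6, 4, 4, 2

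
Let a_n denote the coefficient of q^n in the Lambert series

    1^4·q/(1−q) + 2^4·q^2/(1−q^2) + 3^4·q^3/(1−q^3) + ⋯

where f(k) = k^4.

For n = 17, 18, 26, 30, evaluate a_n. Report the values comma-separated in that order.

q^17  k|17↦f(k): 1:1 17:83521  a_17=83522
[q^18] f(18)=104976,f(9)=6561,f(6)=1296,f(3)=81,f(2)=16,f(1)=1 ⇒ 112931
[q^26] f(26)=456976,f(13)=28561,f(2)=16,f(1)=1 ⇒ 485554
n=30: 1·30 2·15 3·10 5·6 6·5 10·3 15·2 30·1  f→[1+16+81+625+1296+10000+50625+810000]=872644

83522, 112931, 485554, 872644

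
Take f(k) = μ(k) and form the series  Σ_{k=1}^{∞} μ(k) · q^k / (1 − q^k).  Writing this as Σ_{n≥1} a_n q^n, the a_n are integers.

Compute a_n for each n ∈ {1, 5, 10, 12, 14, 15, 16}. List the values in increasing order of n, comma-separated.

n=1: 1·1  μ→[1]=1
q^5  k|5↦μ(k): 1:1 5:-1  a_5=0
[q^10] μ(10)=1,μ(5)=-1,μ(2)=-1,μ(1)=1 ⇒ 0
q^12  k|12↦μ(k): 1:1 2:-1 3:-1 4:0 6:1 12:0  a_12=0
[q^14] μ(1)=1,μ(2)=-1,μ(7)=-1,μ(14)=1 ⇒ 0
q^15  k|15↦μ(k): 1:1 3:-1 5:-1 15:1  a_15=0
n=16: 16·1 8·2 4·4 2·8 1·16  μ→[0+0+0+(-1)+1]=0

1, 0, 0, 0, 0, 0, 0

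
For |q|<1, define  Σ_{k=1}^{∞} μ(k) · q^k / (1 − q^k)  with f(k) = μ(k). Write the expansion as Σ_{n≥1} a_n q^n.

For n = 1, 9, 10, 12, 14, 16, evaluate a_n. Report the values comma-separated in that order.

d|1:{1}  Σμ=1=1
[q^9] μ(1)=1,μ(3)=-1,μ(9)=0 ⇒ 0
[q^10] μ(1)=1,μ(2)=-1,μ(5)=-1,μ(10)=1 ⇒ 0
q^12  k|12↦μ(k): 12:0 6:1 4:0 3:-1 2:-1 1:1  a_12=0
n=14: 14·1 7·2 2·7 1·14  μ→[1+(-1)+(-1)+1]=0
n=16: 16·1 8·2 4·4 2·8 1·16  μ→[0+0+0+(-1)+1]=0

1, 0, 0, 0, 0, 0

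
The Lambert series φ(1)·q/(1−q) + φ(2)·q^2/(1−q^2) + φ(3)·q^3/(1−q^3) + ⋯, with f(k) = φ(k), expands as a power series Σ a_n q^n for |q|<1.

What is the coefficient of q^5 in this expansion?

[q^5] φ(5)=4,φ(1)=1 ⇒ 5

a_5 = 5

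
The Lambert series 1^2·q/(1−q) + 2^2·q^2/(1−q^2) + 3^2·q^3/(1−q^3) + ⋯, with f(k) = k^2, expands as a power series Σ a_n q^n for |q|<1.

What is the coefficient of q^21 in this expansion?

a_21 = 500

n=21: 21·1 7·3 3·7 1·21  f→[441+49+9+1]=500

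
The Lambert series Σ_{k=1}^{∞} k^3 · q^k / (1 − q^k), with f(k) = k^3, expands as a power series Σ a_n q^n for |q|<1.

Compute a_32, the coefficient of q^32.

d|32:{32,16,8,4,2,1}  Σf=32768+4096+512+64+8+1=37449

a_32 = 37449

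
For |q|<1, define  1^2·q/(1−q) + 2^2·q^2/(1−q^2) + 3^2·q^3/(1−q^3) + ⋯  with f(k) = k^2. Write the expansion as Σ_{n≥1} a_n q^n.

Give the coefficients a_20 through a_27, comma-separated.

[q^20] f(1)=1,f(2)=4,f(4)=16,f(5)=25,f(10)=100,f(20)=400 ⇒ 546
n=21: 1·21 3·7 7·3 21·1  f→[1+9+49+441]=500
[q^22] f(22)=484,f(11)=121,f(2)=4,f(1)=1 ⇒ 610
q^23  k|23↦f(k): 23:529 1:1  a_23=530
[q^24] f(24)=576,f(12)=144,f(8)=64,f(6)=36,f(4)=16,f(3)=9,f(2)=4,f(1)=1 ⇒ 850
[q^25] f(1)=1,f(5)=25,f(25)=625 ⇒ 651
d|26:{26,13,2,1}  Σf=676+169+4+1=850
q^27  k|27↦f(k): 1:1 3:9 9:81 27:729  a_27=820

546, 500, 610, 530, 850, 651, 850, 820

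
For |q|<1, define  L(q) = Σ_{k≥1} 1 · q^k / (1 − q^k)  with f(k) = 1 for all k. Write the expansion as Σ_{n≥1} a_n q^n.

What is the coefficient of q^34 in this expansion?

d|34:{1,2,17,34}  Σf=1+1+1+1=4

a_34 = 4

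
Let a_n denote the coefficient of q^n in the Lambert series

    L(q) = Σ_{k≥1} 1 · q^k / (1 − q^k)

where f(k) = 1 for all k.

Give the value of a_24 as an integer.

[q^24] f(1)=1,f(2)=1,f(3)=1,f(4)=1,f(6)=1,f(8)=1,f(12)=1,f(24)=1 ⇒ 8

a_24 = 8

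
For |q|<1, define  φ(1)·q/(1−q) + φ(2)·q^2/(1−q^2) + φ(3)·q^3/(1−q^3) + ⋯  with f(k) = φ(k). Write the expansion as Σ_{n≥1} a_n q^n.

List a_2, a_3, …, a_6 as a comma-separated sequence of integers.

q^2  k|2↦φ(k): 1:1 2:1  a_2=2
q^3  k|3↦φ(k): 1:1 3:2  a_3=3
d|4:{4,2,1}  Σφ=2+1+1=4
d|5:{5,1}  Σφ=4+1=5
n=6: 6·1 3·2 2·3 1·6  φ→[2+2+1+1]=6

2, 3, 4, 5, 6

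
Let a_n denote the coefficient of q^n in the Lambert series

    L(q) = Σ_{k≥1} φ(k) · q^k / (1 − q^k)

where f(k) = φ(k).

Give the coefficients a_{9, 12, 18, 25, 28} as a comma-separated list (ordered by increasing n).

n=9: 1·9 3·3 9·1  φ→[1+2+6]=9
n=12: 12·1 6·2 4·3 3·4 2·6 1·12  φ→[4+2+2+2+1+1]=12
[q^18] φ(18)=6,φ(9)=6,φ(6)=2,φ(3)=2,φ(2)=1,φ(1)=1 ⇒ 18
n=25: 25·1 5·5 1·25  φ→[20+4+1]=25
n=28: 1·28 2·14 4·7 7·4 14·2 28·1  φ→[1+1+2+6+6+12]=28

9, 12, 18, 25, 28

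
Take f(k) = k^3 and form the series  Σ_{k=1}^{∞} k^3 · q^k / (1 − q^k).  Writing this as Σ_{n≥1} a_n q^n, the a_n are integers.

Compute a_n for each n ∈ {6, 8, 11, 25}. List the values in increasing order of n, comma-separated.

q^6  k|6↦f(k): 6:216 3:27 2:8 1:1  a_6=252
[q^8] f(1)=1,f(2)=8,f(4)=64,f(8)=512 ⇒ 585
d|11:{11,1}  Σf=1331+1=1332
[q^25] f(1)=1,f(5)=125,f(25)=15625 ⇒ 15751

252, 585, 1332, 15751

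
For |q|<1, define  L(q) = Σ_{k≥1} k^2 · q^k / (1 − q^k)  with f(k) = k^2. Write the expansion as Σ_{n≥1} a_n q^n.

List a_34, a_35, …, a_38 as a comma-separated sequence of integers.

1450, 1300, 1911, 1370, 1810

q^34  k|34↦f(k): 34:1156 17:289 2:4 1:1  a_34=1450
d|35:{35,7,5,1}  Σf=1225+49+25+1=1300
q^36  k|36↦f(k): 1:1 2:4 3:9 4:16 6:36 9:81 12:144 18:324 36:1296  a_36=1911
d|37:{1,37}  Σf=1+1369=1370
q^38  k|38↦f(k): 1:1 2:4 19:361 38:1444  a_38=1810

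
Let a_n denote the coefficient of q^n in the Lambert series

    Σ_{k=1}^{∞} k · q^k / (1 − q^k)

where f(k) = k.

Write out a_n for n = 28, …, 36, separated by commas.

d|28:{28,14,7,4,2,1}  Σf=28+14+7+4+2+1=56
n=29: 1·29 29·1  f→[1+29]=30
q^30  k|30↦f(k): 1:1 2:2 3:3 5:5 6:6 10:10 15:15 30:30  a_30=72
[q^31] f(1)=1,f(31)=31 ⇒ 32
d|32:{1,2,4,8,16,32}  Σf=1+2+4+8+16+32=63
q^33  k|33↦f(k): 1:1 3:3 11:11 33:33  a_33=48
d|34:{34,17,2,1}  Σf=34+17+2+1=54
[q^35] f(1)=1,f(5)=5,f(7)=7,f(35)=35 ⇒ 48
[q^36] f(1)=1,f(2)=2,f(3)=3,f(4)=4,f(6)=6,f(9)=9,f(12)=12,f(18)=18,f(36)=36 ⇒ 91

56, 30, 72, 32, 63, 48, 54, 48, 91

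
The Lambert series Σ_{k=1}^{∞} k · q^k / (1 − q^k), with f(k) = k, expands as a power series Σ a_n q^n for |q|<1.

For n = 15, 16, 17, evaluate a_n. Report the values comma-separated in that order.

24, 31, 18

n=15: 1·15 3·5 5·3 15·1  f→[1+3+5+15]=24
[q^16] f(1)=1,f(2)=2,f(4)=4,f(8)=8,f(16)=16 ⇒ 31
q^17  k|17↦f(k): 1:1 17:17  a_17=18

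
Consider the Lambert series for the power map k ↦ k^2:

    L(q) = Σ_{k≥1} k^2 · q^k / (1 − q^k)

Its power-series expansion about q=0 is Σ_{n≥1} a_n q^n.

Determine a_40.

d|40:{1,2,4,5,8,10,20,40}  Σf=1+4+16+25+64+100+400+1600=2210

a_40 = 2210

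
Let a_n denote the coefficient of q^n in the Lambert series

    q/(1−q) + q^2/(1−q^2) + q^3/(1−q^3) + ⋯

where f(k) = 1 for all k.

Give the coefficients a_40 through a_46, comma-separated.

q^40  k|40↦f(k): 40:1 20:1 10:1 8:1 5:1 4:1 2:1 1:1  a_40=8
d|41:{1,41}  Σf=1+1=2
n=42: 1·42 2·21 3·14 6·7 7·6 14·3 21·2 42·1  f→[1+1+1+1+1+1+1+1]=8
q^43  k|43↦f(k): 43:1 1:1  a_43=2
[q^44] f(44)=1,f(22)=1,f(11)=1,f(4)=1,f(2)=1,f(1)=1 ⇒ 6
n=45: 1·45 3·15 5·9 9·5 15·3 45·1  f→[1+1+1+1+1+1]=6
n=46: 46·1 23·2 2·23 1·46  f→[1+1+1+1]=4

8, 2, 8, 2, 6, 6, 4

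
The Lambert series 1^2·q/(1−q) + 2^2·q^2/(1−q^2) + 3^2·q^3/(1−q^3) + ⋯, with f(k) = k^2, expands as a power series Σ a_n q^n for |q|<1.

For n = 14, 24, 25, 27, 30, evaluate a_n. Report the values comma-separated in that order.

d|14:{14,7,2,1}  Σf=196+49+4+1=250
n=24: 24·1 12·2 8·3 6·4 4·6 3·8 2·12 1·24  f→[576+144+64+36+16+9+4+1]=850
[q^25] f(1)=1,f(5)=25,f(25)=625 ⇒ 651
n=27: 27·1 9·3 3·9 1·27  f→[729+81+9+1]=820
n=30: 1·30 2·15 3·10 5·6 6·5 10·3 15·2 30·1  f→[1+4+9+25+36+100+225+900]=1300

250, 850, 651, 820, 1300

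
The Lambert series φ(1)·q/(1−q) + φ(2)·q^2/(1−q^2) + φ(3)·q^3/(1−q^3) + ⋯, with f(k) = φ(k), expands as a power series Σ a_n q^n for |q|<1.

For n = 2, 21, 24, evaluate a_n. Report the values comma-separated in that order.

n=2: 2·1 1·2  φ→[1+1]=2
n=21: 1·21 3·7 7·3 21·1  φ→[1+2+6+12]=21
d|24:{24,12,8,6,4,3,2,1}  Σφ=8+4+4+2+2+2+1+1=24

2, 21, 24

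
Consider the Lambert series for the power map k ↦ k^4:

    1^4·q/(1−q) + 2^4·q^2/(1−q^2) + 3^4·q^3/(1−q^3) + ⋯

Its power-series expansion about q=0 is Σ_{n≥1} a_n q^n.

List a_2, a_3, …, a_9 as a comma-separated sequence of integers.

17, 82, 273, 626, 1394, 2402, 4369, 6643

n=2: 2·1 1·2  f→[16+1]=17
q^3  k|3↦f(k): 1:1 3:81  a_3=82
d|4:{4,2,1}  Σf=256+16+1=273
d|5:{5,1}  Σf=625+1=626
d|6:{6,3,2,1}  Σf=1296+81+16+1=1394
q^7  k|7↦f(k): 1:1 7:2401  a_7=2402
q^8  k|8↦f(k): 8:4096 4:256 2:16 1:1  a_8=4369
n=9: 9·1 3·3 1·9  f→[6561+81+1]=6643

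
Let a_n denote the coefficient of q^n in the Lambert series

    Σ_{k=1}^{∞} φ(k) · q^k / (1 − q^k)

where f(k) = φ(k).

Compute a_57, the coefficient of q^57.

d|57:{57,19,3,1}  Σφ=36+18+2+1=57

a_57 = 57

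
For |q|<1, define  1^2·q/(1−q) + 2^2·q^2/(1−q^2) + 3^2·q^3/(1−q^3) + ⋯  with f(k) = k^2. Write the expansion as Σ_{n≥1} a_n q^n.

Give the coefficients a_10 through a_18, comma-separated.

130, 122, 210, 170, 250, 260, 341, 290, 455

q^10  k|10↦f(k): 1:1 2:4 5:25 10:100  a_10=130
[q^11] f(1)=1,f(11)=121 ⇒ 122
[q^12] f(1)=1,f(2)=4,f(3)=9,f(4)=16,f(6)=36,f(12)=144 ⇒ 210
q^13  k|13↦f(k): 1:1 13:169  a_13=170
q^14  k|14↦f(k): 1:1 2:4 7:49 14:196  a_14=250
n=15: 1·15 3·5 5·3 15·1  f→[1+9+25+225]=260
[q^16] f(1)=1,f(2)=4,f(4)=16,f(8)=64,f(16)=256 ⇒ 341
d|17:{17,1}  Σf=289+1=290
d|18:{18,9,6,3,2,1}  Σf=324+81+36+9+4+1=455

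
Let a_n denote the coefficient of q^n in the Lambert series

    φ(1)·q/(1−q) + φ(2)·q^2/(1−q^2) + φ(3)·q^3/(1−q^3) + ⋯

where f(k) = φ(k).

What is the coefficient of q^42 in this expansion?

[q^42] φ(42)=12,φ(21)=12,φ(14)=6,φ(7)=6,φ(6)=2,φ(3)=2,φ(2)=1,φ(1)=1 ⇒ 42

a_42 = 42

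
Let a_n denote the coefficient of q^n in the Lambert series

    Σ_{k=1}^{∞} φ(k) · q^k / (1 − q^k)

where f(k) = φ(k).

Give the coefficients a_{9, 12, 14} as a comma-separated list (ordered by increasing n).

d|9:{1,3,9}  Σφ=1+2+6=9
d|12:{1,2,3,4,6,12}  Σφ=1+1+2+2+2+4=12
q^14  k|14↦φ(k): 1:1 2:1 7:6 14:6  a_14=14

9, 12, 14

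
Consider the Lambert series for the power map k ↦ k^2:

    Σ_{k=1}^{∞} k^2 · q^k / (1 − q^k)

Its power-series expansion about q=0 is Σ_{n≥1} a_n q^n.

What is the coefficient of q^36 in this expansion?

a_36 = 1911

q^36  k|36↦f(k): 36:1296 18:324 12:144 9:81 6:36 4:16 3:9 2:4 1:1  a_36=1911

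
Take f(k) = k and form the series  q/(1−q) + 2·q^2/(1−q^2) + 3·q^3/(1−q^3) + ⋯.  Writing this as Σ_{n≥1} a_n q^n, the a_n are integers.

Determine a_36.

q^36  k|36↦f(k): 1:1 2:2 3:3 4:4 6:6 9:9 12:12 18:18 36:36  a_36=91

a_36 = 91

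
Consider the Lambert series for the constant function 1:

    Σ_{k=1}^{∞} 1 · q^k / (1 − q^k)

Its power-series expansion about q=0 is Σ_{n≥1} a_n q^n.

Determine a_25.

a_25 = 3

n=25: 25·1 5·5 1·25  f→[1+1+1]=3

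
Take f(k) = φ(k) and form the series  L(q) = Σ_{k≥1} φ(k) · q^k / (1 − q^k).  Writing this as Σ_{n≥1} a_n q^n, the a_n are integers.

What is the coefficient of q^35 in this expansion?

q^35  k|35↦φ(k): 1:1 5:4 7:6 35:24  a_35=35

a_35 = 35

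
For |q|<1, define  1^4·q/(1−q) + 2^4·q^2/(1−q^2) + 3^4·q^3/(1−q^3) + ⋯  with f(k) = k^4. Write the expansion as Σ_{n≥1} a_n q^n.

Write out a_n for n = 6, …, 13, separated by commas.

1394, 2402, 4369, 6643, 10642, 14642, 22386, 28562

[q^6] f(6)=1296,f(3)=81,f(2)=16,f(1)=1 ⇒ 1394
d|7:{7,1}  Σf=2401+1=2402
d|8:{1,2,4,8}  Σf=1+16+256+4096=4369
n=9: 1·9 3·3 9·1  f→[1+81+6561]=6643
q^10  k|10↦f(k): 1:1 2:16 5:625 10:10000  a_10=10642
[q^11] f(11)=14641,f(1)=1 ⇒ 14642
n=12: 12·1 6·2 4·3 3·4 2·6 1·12  f→[20736+1296+256+81+16+1]=22386
q^13  k|13↦f(k): 13:28561 1:1  a_13=28562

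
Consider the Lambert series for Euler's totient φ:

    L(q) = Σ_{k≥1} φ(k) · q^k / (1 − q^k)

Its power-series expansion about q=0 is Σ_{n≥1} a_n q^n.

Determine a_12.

[q^12] φ(1)=1,φ(2)=1,φ(3)=2,φ(4)=2,φ(6)=2,φ(12)=4 ⇒ 12

a_12 = 12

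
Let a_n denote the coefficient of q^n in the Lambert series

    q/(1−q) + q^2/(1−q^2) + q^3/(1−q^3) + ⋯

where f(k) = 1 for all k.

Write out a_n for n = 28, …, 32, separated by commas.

q^28  k|28↦f(k): 1:1 2:1 4:1 7:1 14:1 28:1  a_28=6
d|29:{1,29}  Σf=1+1=2
[q^30] f(30)=1,f(15)=1,f(10)=1,f(6)=1,f(5)=1,f(3)=1,f(2)=1,f(1)=1 ⇒ 8
[q^31] f(1)=1,f(31)=1 ⇒ 2
d|32:{1,2,4,8,16,32}  Σf=1+1+1+1+1+1=6

6, 2, 8, 2, 6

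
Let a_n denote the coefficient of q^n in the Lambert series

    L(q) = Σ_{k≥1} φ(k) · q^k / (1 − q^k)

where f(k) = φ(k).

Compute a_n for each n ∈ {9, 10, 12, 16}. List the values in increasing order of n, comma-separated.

n=9: 9·1 3·3 1·9  φ→[6+2+1]=9
[q^10] φ(10)=4,φ(5)=4,φ(2)=1,φ(1)=1 ⇒ 10
q^12  k|12↦φ(k): 1:1 2:1 3:2 4:2 6:2 12:4  a_12=12
q^16  k|16↦φ(k): 1:1 2:1 4:2 8:4 16:8  a_16=16

9, 10, 12, 16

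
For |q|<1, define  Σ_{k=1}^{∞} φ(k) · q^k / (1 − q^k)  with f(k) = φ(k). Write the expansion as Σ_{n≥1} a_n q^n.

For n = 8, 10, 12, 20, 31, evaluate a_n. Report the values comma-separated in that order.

n=8: 1·8 2·4 4·2 8·1  φ→[1+1+2+4]=8
q^10  k|10↦φ(k): 10:4 5:4 2:1 1:1  a_10=10
[q^12] φ(1)=1,φ(2)=1,φ(3)=2,φ(4)=2,φ(6)=2,φ(12)=4 ⇒ 12
d|20:{20,10,5,4,2,1}  Σφ=8+4+4+2+1+1=20
n=31: 1·31 31·1  φ→[1+30]=31

8, 10, 12, 20, 31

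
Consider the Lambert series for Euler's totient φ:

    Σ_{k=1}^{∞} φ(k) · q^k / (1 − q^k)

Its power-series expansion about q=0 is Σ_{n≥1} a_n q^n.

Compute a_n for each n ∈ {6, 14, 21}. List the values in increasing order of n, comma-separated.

d|6:{6,3,2,1}  Σφ=2+2+1+1=6
[q^14] φ(1)=1,φ(2)=1,φ(7)=6,φ(14)=6 ⇒ 14
[q^21] φ(21)=12,φ(7)=6,φ(3)=2,φ(1)=1 ⇒ 21

6, 14, 21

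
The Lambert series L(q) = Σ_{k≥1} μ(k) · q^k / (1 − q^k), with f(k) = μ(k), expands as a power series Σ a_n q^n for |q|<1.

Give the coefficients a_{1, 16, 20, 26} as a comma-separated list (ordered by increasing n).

1, 0, 0, 0

[q^1] μ(1)=1 ⇒ 1
n=16: 16·1 8·2 4·4 2·8 1·16  μ→[0+0+0+(-1)+1]=0
n=20: 1·20 2·10 4·5 5·4 10·2 20·1  μ→[1+(-1)+0+(-1)+1+0]=0
[q^26] μ(26)=1,μ(13)=-1,μ(2)=-1,μ(1)=1 ⇒ 0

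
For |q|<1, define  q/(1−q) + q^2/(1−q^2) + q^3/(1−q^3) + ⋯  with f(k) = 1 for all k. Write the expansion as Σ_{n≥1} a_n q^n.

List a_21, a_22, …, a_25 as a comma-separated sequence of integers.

4, 4, 2, 8, 3

[q^21] f(21)=1,f(7)=1,f(3)=1,f(1)=1 ⇒ 4
q^22  k|22↦f(k): 22:1 11:1 2:1 1:1  a_22=4
d|23:{1,23}  Σf=1+1=2
q^24  k|24↦f(k): 1:1 2:1 3:1 4:1 6:1 8:1 12:1 24:1  a_24=8
[q^25] f(25)=1,f(5)=1,f(1)=1 ⇒ 3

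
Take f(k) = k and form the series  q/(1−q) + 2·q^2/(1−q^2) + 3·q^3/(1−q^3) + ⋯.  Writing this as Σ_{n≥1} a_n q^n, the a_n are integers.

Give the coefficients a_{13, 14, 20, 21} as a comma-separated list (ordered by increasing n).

14, 24, 42, 32

q^13  k|13↦f(k): 13:13 1:1  a_13=14
[q^14] f(14)=14,f(7)=7,f(2)=2,f(1)=1 ⇒ 24
d|20:{20,10,5,4,2,1}  Σf=20+10+5+4+2+1=42
d|21:{21,7,3,1}  Σf=21+7+3+1=32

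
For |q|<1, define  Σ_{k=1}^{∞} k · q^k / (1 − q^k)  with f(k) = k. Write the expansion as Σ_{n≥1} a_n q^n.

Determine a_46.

a_46 = 72

d|46:{1,2,23,46}  Σf=1+2+23+46=72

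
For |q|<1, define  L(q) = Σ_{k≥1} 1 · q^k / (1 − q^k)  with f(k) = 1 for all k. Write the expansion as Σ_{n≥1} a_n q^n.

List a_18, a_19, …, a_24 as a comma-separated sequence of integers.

n=18: 18·1 9·2 6·3 3·6 2·9 1·18  f→[1+1+1+1+1+1]=6
n=19: 1·19 19·1  f→[1+1]=2
d|20:{1,2,4,5,10,20}  Σf=1+1+1+1+1+1=6
[q^21] f(1)=1,f(3)=1,f(7)=1,f(21)=1 ⇒ 4
n=22: 1·22 2·11 11·2 22·1  f→[1+1+1+1]=4
n=23: 23·1 1·23  f→[1+1]=2
[q^24] f(24)=1,f(12)=1,f(8)=1,f(6)=1,f(4)=1,f(3)=1,f(2)=1,f(1)=1 ⇒ 8

6, 2, 6, 4, 4, 2, 8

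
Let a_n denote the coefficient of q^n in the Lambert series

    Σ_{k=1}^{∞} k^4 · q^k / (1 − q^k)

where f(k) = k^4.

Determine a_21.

a_21 = 196964

[q^21] f(1)=1,f(3)=81,f(7)=2401,f(21)=194481 ⇒ 196964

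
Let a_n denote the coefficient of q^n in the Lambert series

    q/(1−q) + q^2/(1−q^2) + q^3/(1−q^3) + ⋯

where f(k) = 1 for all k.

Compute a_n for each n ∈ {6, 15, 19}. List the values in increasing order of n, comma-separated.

4, 4, 2

d|6:{1,2,3,6}  Σf=1+1+1+1=4
n=15: 1·15 3·5 5·3 15·1  f→[1+1+1+1]=4
q^19  k|19↦f(k): 19:1 1:1  a_19=2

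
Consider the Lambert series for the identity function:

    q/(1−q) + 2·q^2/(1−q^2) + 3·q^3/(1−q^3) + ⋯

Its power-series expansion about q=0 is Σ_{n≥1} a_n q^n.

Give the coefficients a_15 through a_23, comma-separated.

24, 31, 18, 39, 20, 42, 32, 36, 24

[q^15] f(1)=1,f(3)=3,f(5)=5,f(15)=15 ⇒ 24
q^16  k|16↦f(k): 16:16 8:8 4:4 2:2 1:1  a_16=31
d|17:{17,1}  Σf=17+1=18
d|18:{1,2,3,6,9,18}  Σf=1+2+3+6+9+18=39
d|19:{1,19}  Σf=1+19=20
n=20: 1·20 2·10 4·5 5·4 10·2 20·1  f→[1+2+4+5+10+20]=42
[q^21] f(21)=21,f(7)=7,f(3)=3,f(1)=1 ⇒ 32
q^22  k|22↦f(k): 1:1 2:2 11:11 22:22  a_22=36
[q^23] f(1)=1,f(23)=23 ⇒ 24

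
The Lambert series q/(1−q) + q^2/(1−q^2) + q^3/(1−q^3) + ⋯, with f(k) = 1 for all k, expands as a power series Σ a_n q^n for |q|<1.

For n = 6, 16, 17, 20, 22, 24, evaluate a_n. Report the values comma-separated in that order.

q^6  k|6↦f(k): 6:1 3:1 2:1 1:1  a_6=4
q^16  k|16↦f(k): 16:1 8:1 4:1 2:1 1:1  a_16=5
n=17: 17·1 1·17  f→[1+1]=2
[q^20] f(20)=1,f(10)=1,f(5)=1,f(4)=1,f(2)=1,f(1)=1 ⇒ 6
[q^22] f(1)=1,f(2)=1,f(11)=1,f(22)=1 ⇒ 4
[q^24] f(1)=1,f(2)=1,f(3)=1,f(4)=1,f(6)=1,f(8)=1,f(12)=1,f(24)=1 ⇒ 8

4, 5, 2, 6, 4, 8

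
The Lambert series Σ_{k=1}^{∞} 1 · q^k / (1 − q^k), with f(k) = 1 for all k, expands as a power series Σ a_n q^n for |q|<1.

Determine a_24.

d|24:{24,12,8,6,4,3,2,1}  Σf=1+1+1+1+1+1+1+1=8

a_24 = 8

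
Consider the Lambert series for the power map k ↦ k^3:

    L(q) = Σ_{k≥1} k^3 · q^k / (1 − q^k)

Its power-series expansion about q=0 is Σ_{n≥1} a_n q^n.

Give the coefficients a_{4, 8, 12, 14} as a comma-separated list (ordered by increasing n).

[q^4] f(4)=64,f(2)=8,f(1)=1 ⇒ 73
q^8  k|8↦f(k): 8:512 4:64 2:8 1:1  a_8=585
d|12:{12,6,4,3,2,1}  Σf=1728+216+64+27+8+1=2044
n=14: 14·1 7·2 2·7 1·14  f→[2744+343+8+1]=3096

73, 585, 2044, 3096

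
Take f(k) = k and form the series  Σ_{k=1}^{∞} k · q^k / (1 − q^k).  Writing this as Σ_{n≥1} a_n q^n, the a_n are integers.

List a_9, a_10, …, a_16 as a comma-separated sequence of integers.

13, 18, 12, 28, 14, 24, 24, 31

[q^9] f(9)=9,f(3)=3,f(1)=1 ⇒ 13
d|10:{1,2,5,10}  Σf=1+2+5+10=18
d|11:{1,11}  Σf=1+11=12
q^12  k|12↦f(k): 1:1 2:2 3:3 4:4 6:6 12:12  a_12=28
[q^13] f(13)=13,f(1)=1 ⇒ 14
n=14: 1·14 2·7 7·2 14·1  f→[1+2+7+14]=24
n=15: 1·15 3·5 5·3 15·1  f→[1+3+5+15]=24
d|16:{1,2,4,8,16}  Σf=1+2+4+8+16=31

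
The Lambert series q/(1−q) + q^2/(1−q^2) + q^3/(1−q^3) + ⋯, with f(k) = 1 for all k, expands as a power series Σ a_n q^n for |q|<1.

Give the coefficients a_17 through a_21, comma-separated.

2, 6, 2, 6, 4

[q^17] f(17)=1,f(1)=1 ⇒ 2
[q^18] f(18)=1,f(9)=1,f(6)=1,f(3)=1,f(2)=1,f(1)=1 ⇒ 6
[q^19] f(1)=1,f(19)=1 ⇒ 2
q^20  k|20↦f(k): 1:1 2:1 4:1 5:1 10:1 20:1  a_20=6
n=21: 21·1 7·3 3·7 1·21  f→[1+1+1+1]=4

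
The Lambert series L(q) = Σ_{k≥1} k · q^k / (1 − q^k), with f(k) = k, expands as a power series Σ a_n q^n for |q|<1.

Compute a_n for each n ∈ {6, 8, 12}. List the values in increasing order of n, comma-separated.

12, 15, 28

d|6:{6,3,2,1}  Σf=6+3+2+1=12
q^8  k|8↦f(k): 1:1 2:2 4:4 8:8  a_8=15
[q^12] f(1)=1,f(2)=2,f(3)=3,f(4)=4,f(6)=6,f(12)=12 ⇒ 28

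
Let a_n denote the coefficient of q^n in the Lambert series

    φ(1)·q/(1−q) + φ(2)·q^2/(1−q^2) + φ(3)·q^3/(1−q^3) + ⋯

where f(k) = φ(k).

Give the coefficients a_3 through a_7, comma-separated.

[q^3] φ(1)=1,φ(3)=2 ⇒ 3
n=4: 1·4 2·2 4·1  φ→[1+1+2]=4
d|5:{5,1}  Σφ=4+1=5
n=6: 6·1 3·2 2·3 1·6  φ→[2+2+1+1]=6
d|7:{1,7}  Σφ=1+6=7

3, 4, 5, 6, 7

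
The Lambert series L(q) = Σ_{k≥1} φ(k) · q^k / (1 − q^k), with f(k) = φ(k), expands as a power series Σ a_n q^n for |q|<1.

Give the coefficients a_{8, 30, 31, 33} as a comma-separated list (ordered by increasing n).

n=8: 1·8 2·4 4·2 8·1  φ→[1+1+2+4]=8
n=30: 1·30 2·15 3·10 5·6 6·5 10·3 15·2 30·1  φ→[1+1+2+4+2+4+8+8]=30
q^31  k|31↦φ(k): 1:1 31:30  a_31=31
q^33  k|33↦φ(k): 33:20 11:10 3:2 1:1  a_33=33

8, 30, 31, 33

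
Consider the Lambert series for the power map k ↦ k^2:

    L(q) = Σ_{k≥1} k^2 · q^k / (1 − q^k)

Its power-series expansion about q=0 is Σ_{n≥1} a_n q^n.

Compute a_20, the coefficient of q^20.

q^20  k|20↦f(k): 1:1 2:4 4:16 5:25 10:100 20:400  a_20=546

a_20 = 546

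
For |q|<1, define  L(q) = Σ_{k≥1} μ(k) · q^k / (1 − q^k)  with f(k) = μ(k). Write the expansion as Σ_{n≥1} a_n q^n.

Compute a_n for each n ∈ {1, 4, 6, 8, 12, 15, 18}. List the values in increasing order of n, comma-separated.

1, 0, 0, 0, 0, 0, 0

d|1:{1}  Σμ=1=1
[q^4] μ(4)=0,μ(2)=-1,μ(1)=1 ⇒ 0
d|6:{1,2,3,6}  Σμ=1+(-1)+(-1)+1=0
[q^8] μ(8)=0,μ(4)=0,μ(2)=-1,μ(1)=1 ⇒ 0
d|12:{1,2,3,4,6,12}  Σμ=1+(-1)+(-1)+0+1+0=0
q^15  k|15↦μ(k): 1:1 3:-1 5:-1 15:1  a_15=0
d|18:{1,2,3,6,9,18}  Σμ=1+(-1)+(-1)+1+0+0=0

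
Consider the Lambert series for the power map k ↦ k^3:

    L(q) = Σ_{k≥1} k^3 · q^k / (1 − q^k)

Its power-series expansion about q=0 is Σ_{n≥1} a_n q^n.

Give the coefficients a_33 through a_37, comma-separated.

37296, 44226, 43344, 55261, 50654

[q^33] f(1)=1,f(3)=27,f(11)=1331,f(33)=35937 ⇒ 37296
n=34: 34·1 17·2 2·17 1·34  f→[39304+4913+8+1]=44226
q^35  k|35↦f(k): 35:42875 7:343 5:125 1:1  a_35=43344
d|36:{36,18,12,9,6,4,3,2,1}  Σf=46656+5832+1728+729+216+64+27+8+1=55261
d|37:{37,1}  Σf=50653+1=50654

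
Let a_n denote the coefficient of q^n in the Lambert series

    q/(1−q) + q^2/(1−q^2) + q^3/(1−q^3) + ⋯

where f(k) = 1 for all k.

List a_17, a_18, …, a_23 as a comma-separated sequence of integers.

2, 6, 2, 6, 4, 4, 2

d|17:{1,17}  Σf=1+1=2
[q^18] f(1)=1,f(2)=1,f(3)=1,f(6)=1,f(9)=1,f(18)=1 ⇒ 6
[q^19] f(19)=1,f(1)=1 ⇒ 2
d|20:{20,10,5,4,2,1}  Σf=1+1+1+1+1+1=6
n=21: 1·21 3·7 7·3 21·1  f→[1+1+1+1]=4
q^22  k|22↦f(k): 1:1 2:1 11:1 22:1  a_22=4
q^23  k|23↦f(k): 23:1 1:1  a_23=2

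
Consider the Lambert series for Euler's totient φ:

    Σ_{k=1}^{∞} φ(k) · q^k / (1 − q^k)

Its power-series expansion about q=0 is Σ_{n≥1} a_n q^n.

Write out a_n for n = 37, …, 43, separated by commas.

n=37: 1·37 37·1  φ→[1+36]=37
[q^38] φ(1)=1,φ(2)=1,φ(19)=18,φ(38)=18 ⇒ 38
[q^39] φ(39)=24,φ(13)=12,φ(3)=2,φ(1)=1 ⇒ 39
[q^40] φ(1)=1,φ(2)=1,φ(4)=2,φ(5)=4,φ(8)=4,φ(10)=4,φ(20)=8,φ(40)=16 ⇒ 40
q^41  k|41↦φ(k): 41:40 1:1  a_41=41
q^42  k|42↦φ(k): 1:1 2:1 3:2 6:2 7:6 14:6 21:12 42:12  a_42=42
n=43: 43·1 1·43  φ→[42+1]=43

37, 38, 39, 40, 41, 42, 43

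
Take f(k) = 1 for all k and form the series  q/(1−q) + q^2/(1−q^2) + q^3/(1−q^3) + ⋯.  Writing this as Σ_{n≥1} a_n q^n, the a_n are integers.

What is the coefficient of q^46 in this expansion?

q^46  k|46↦f(k): 46:1 23:1 2:1 1:1  a_46=4

a_46 = 4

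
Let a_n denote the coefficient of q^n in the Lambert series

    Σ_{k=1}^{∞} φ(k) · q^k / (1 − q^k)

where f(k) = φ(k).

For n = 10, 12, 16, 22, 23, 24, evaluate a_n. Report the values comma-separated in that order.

[q^10] φ(10)=4,φ(5)=4,φ(2)=1,φ(1)=1 ⇒ 10
d|12:{1,2,3,4,6,12}  Σφ=1+1+2+2+2+4=12
[q^16] φ(16)=8,φ(8)=4,φ(4)=2,φ(2)=1,φ(1)=1 ⇒ 16
n=22: 22·1 11·2 2·11 1·22  φ→[10+10+1+1]=22
d|23:{23,1}  Σφ=22+1=23
[q^24] φ(24)=8,φ(12)=4,φ(8)=4,φ(6)=2,φ(4)=2,φ(3)=2,φ(2)=1,φ(1)=1 ⇒ 24

10, 12, 16, 22, 23, 24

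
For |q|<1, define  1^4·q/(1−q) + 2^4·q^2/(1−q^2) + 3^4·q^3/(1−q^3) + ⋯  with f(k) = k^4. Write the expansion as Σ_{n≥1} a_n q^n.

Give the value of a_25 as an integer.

a_25 = 391251

[q^25] f(1)=1,f(5)=625,f(25)=390625 ⇒ 391251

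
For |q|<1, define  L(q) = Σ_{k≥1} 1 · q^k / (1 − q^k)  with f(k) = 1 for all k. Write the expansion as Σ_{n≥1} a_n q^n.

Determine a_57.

a_57 = 4

d|57:{1,3,19,57}  Σf=1+1+1+1=4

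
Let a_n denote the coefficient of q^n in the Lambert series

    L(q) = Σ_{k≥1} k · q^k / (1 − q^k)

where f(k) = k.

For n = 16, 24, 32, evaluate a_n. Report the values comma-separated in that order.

[q^16] f(1)=1,f(2)=2,f(4)=4,f(8)=8,f(16)=16 ⇒ 31
[q^24] f(24)=24,f(12)=12,f(8)=8,f(6)=6,f(4)=4,f(3)=3,f(2)=2,f(1)=1 ⇒ 60
q^32  k|32↦f(k): 32:32 16:16 8:8 4:4 2:2 1:1  a_32=63

31, 60, 63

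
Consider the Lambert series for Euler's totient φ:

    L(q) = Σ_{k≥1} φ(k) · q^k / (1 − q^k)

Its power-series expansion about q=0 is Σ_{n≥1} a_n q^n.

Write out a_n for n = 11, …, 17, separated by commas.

n=11: 1·11 11·1  φ→[1+10]=11
n=12: 12·1 6·2 4·3 3·4 2·6 1·12  φ→[4+2+2+2+1+1]=12
d|13:{1,13}  Σφ=1+12=13
n=14: 1·14 2·7 7·2 14·1  φ→[1+1+6+6]=14
n=15: 15·1 5·3 3·5 1·15  φ→[8+4+2+1]=15
[q^16] φ(16)=8,φ(8)=4,φ(4)=2,φ(2)=1,φ(1)=1 ⇒ 16
d|17:{1,17}  Σφ=1+16=17

11, 12, 13, 14, 15, 16, 17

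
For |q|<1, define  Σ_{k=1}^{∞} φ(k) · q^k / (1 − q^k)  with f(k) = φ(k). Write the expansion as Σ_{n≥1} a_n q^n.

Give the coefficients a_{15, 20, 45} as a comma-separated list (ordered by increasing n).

q^15  k|15↦φ(k): 1:1 3:2 5:4 15:8  a_15=15
n=20: 20·1 10·2 5·4 4·5 2·10 1·20  φ→[8+4+4+2+1+1]=20
[q^45] φ(1)=1,φ(3)=2,φ(5)=4,φ(9)=6,φ(15)=8,φ(45)=24 ⇒ 45

15, 20, 45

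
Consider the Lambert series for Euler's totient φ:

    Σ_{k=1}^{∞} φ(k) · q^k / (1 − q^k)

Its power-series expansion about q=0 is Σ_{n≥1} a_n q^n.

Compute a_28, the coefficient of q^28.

n=28: 1·28 2·14 4·7 7·4 14·2 28·1  φ→[1+1+2+6+6+12]=28

a_28 = 28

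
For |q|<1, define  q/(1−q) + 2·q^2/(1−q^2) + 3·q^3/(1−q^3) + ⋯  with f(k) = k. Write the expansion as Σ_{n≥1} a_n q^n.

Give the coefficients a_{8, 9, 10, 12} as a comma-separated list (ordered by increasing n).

15, 13, 18, 28

n=8: 1·8 2·4 4·2 8·1  f→[1+2+4+8]=15
q^9  k|9↦f(k): 1:1 3:3 9:9  a_9=13
q^10  k|10↦f(k): 1:1 2:2 5:5 10:10  a_10=18
[q^12] f(1)=1,f(2)=2,f(3)=3,f(4)=4,f(6)=6,f(12)=12 ⇒ 28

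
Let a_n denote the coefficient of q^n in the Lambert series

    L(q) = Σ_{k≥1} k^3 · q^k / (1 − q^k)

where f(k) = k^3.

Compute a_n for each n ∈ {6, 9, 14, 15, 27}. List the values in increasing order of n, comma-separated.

q^6  k|6↦f(k): 6:216 3:27 2:8 1:1  a_6=252
[q^9] f(9)=729,f(3)=27,f(1)=1 ⇒ 757
n=14: 14·1 7·2 2·7 1·14  f→[2744+343+8+1]=3096
n=15: 1·15 3·5 5·3 15·1  f→[1+27+125+3375]=3528
n=27: 1·27 3·9 9·3 27·1  f→[1+27+729+19683]=20440

252, 757, 3096, 3528, 20440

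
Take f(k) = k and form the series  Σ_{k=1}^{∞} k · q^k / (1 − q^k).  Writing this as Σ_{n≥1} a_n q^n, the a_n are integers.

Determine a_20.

a_20 = 42

d|20:{1,2,4,5,10,20}  Σf=1+2+4+5+10+20=42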